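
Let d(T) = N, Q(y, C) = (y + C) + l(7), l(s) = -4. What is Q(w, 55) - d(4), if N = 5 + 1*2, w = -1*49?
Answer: -5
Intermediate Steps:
w = -49
Q(y, C) = -4 + C + y (Q(y, C) = (y + C) - 4 = (C + y) - 4 = -4 + C + y)
N = 7 (N = 5 + 2 = 7)
d(T) = 7
Q(w, 55) - d(4) = (-4 + 55 - 49) - 1*7 = 2 - 7 = -5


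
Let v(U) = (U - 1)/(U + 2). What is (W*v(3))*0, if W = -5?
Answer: 0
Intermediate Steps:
v(U) = (-1 + U)/(2 + U)
(W*v(3))*0 = -5*(-1 + 3)/(2 + 3)*0 = -5*2/5*0 = -2*0 = 0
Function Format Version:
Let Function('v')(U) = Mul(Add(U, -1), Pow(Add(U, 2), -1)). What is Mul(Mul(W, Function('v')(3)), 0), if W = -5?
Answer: 0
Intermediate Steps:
Function('v')(U) = Mul(Pow(Add(2, U), -1), Add(-1, U)) (Function('v')(U) = Mul(Add(-1, U), Pow(Add(2, U), -1)) = Mul(Pow(Add(2, U), -1), Add(-1, U)))
Mul(Mul(W, Function('v')(3)), 0) = Mul(Mul(-5, Mul(Pow(Add(2, 3), -1), Add(-1, 3))), 0) = Mul(Mul(-5, Mul(Pow(5, -1), 2)), 0) = Mul(Mul(-5, Mul(Rational(1, 5), 2)), 0) = Mul(Mul(-5, Rational(2, 5)), 0) = Mul(-2, 0) = 0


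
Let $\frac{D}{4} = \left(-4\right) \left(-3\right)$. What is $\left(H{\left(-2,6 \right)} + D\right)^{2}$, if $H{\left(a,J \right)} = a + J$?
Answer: $2704$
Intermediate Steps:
$H{\left(a,J \right)} = J + a$
$D = 48$ ($D = 4 \left(\left(-4\right) \left(-3\right)\right) = 4 \cdot 12 = 48$)
$\left(H{\left(-2,6 \right)} + D\right)^{2} = \left(\left(6 - 2\right) + 48\right)^{2} = \left(4 + 48\right)^{2} = 52^{2} = 2704$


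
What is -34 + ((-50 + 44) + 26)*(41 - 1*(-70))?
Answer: 2186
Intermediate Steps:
-34 + ((-50 + 44) + 26)*(41 - 1*(-70)) = -34 + (-6 + 26)*(41 + 70) = -34 + 20*111 = -34 + 2220 = 2186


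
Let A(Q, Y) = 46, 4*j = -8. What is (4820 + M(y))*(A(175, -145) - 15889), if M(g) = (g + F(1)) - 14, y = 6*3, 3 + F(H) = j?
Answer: -76347417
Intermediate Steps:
j = -2 (j = (¼)*(-8) = -2)
F(H) = -5 (F(H) = -3 - 2 = -5)
y = 18
M(g) = -19 + g (M(g) = (g - 5) - 14 = (-5 + g) - 14 = -19 + g)
(4820 + M(y))*(A(175, -145) - 15889) = (4820 + (-19 + 18))*(46 - 15889) = (4820 - 1)*(-15843) = 4819*(-15843) = -76347417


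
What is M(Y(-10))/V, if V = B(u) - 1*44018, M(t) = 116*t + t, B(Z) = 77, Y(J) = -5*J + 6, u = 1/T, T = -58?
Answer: -2184/14647 ≈ -0.14911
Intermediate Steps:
u = -1/58 (u = 1/(-58) = -1/58 ≈ -0.017241)
Y(J) = 6 - 5*J
M(t) = 117*t
V = -43941 (V = 77 - 1*44018 = 77 - 44018 = -43941)
M(Y(-10))/V = (117*(6 - 5*(-10)))/(-43941) = (117*(6 + 50))*(-1/43941) = (117*56)*(-1/43941) = 6552*(-1/43941) = -2184/14647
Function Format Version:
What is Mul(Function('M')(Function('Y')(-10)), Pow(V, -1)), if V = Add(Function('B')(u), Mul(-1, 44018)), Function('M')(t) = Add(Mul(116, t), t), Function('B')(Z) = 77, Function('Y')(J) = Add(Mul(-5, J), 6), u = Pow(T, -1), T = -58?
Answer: Rational(-2184, 14647) ≈ -0.14911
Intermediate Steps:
u = Rational(-1, 58) (u = Pow(-58, -1) = Rational(-1, 58) ≈ -0.017241)
Function('Y')(J) = Add(6, Mul(-5, J))
Function('M')(t) = Mul(117, t)
V = -43941 (V = Add(77, Mul(-1, 44018)) = Add(77, -44018) = -43941)
Mul(Function('M')(Function('Y')(-10)), Pow(V, -1)) = Mul(Mul(117, Add(6, Mul(-5, -10))), Pow(-43941, -1)) = Mul(Mul(117, Add(6, 50)), Rational(-1, 43941)) = Mul(Mul(117, 56), Rational(-1, 43941)) = Mul(6552, Rational(-1, 43941)) = Rational(-2184, 14647)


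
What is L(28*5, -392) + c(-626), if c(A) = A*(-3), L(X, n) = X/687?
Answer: 1290326/687 ≈ 1878.2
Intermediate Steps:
L(X, n) = X/687 (L(X, n) = X*(1/687) = X/687)
c(A) = -3*A
L(28*5, -392) + c(-626) = (28*5)/687 - 3*(-626) = (1/687)*140 + 1878 = 140/687 + 1878 = 1290326/687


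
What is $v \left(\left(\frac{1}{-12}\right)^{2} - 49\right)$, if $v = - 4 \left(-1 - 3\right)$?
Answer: $- \frac{7055}{9} \approx -783.89$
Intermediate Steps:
$v = 16$ ($v = \left(-4\right) \left(-4\right) = 16$)
$v \left(\left(\frac{1}{-12}\right)^{2} - 49\right) = 16 \left(\left(\frac{1}{-12}\right)^{2} - 49\right) = 16 \left(\left(- \frac{1}{12}\right)^{2} - 49\right) = 16 \left(\frac{1}{144} - 49\right) = 16 \left(- \frac{7055}{144}\right) = - \frac{7055}{9}$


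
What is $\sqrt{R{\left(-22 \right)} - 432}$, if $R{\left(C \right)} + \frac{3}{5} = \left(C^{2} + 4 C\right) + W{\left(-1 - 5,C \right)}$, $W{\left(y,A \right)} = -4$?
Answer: $\frac{i \sqrt{1015}}{5} \approx 6.3718 i$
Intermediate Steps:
$R{\left(C \right)} = - \frac{23}{5} + C^{2} + 4 C$ ($R{\left(C \right)} = - \frac{3}{5} - \left(4 - C^{2} - 4 C\right) = - \frac{3}{5} + \left(-4 + C^{2} + 4 C\right) = - \frac{23}{5} + C^{2} + 4 C$)
$\sqrt{R{\left(-22 \right)} - 432} = \sqrt{\left(- \frac{23}{5} + \left(-22\right)^{2} + 4 \left(-22\right)\right) - 432} = \sqrt{\left(- \frac{23}{5} + 484 - 88\right) - 432} = \sqrt{\frac{1957}{5} - 432} = \sqrt{- \frac{203}{5}} = \frac{i \sqrt{1015}}{5}$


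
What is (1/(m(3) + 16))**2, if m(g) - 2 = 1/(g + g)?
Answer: 36/11881 ≈ 0.0030300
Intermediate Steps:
m(g) = 2 + 1/(2*g) (m(g) = 2 + 1/(g + g) = 2 + 1/(2*g))
(1/(m(3) + 16))**2 = (1/((2 + (1/2)/3) + 16))**2 = (1/((2 + (1/2)*(1/3)) + 16))**2 = (1/((2 + 1/6) + 16))**2 = (1/(13/6 + 16))**2 = (1/(109/6))**2 = (6/109)**2 = 36/11881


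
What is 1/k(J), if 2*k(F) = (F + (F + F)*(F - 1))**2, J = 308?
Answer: 1/17939968200 ≈ 5.5741e-11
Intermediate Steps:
k(F) = (F + 2*F*(-1 + F))**2/2 (k(F) = (F + (F + F)*(F - 1))**2/2 = (F + (2*F)*(-1 + F))**2/2 = (F + 2*F*(-1 + F))**2/2)
1/k(J) = 1/((1/2)*308**2*(-1 + 2*308)**2) = 1/((1/2)*94864*(-1 + 616)**2) = 1/((1/2)*94864*615**2) = 1/((1/2)*94864*378225) = 1/17939968200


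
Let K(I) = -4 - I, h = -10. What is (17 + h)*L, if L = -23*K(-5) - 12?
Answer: -245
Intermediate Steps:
L = -35 (L = -23*(-4 - 1*(-5)) - 12 = -23*(-4 + 5) - 12 = -23*1 - 12 = -23 - 12 = -35)
(17 + h)*L = (17 - 10)*(-35) = 7*(-35) = -245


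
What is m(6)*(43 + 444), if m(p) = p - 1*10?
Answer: -1948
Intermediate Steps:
m(p) = -10 + p (m(p) = p - 10 = -10 + p)
m(6)*(43 + 444) = (-10 + 6)*(43 + 444) = -4*487 = -1948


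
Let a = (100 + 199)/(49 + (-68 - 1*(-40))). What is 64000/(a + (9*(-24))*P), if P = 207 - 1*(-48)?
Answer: -1344000/1156381 ≈ -1.1622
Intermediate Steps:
P = 255 (P = 207 + 48 = 255)
a = 299/21 (a = 299/(49 + (-68 + 40)) = 299/(49 - 28) = 299/21 ≈ 14.238)
64000/(a + (9*(-24))*P) = 64000/(299/21 + (9*(-24))*255) = 64000/(299/21 - 216*255) = 64000/(299/21 - 55080) = 64000/(-1156381/21) = 64000*(-21/1156381) = -1344000/1156381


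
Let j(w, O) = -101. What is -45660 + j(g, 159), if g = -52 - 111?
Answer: -45761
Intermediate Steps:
g = -163
-45660 + j(g, 159) = -45660 - 101 = -45761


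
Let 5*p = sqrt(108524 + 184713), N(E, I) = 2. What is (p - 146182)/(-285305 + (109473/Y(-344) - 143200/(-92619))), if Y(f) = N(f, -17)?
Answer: 27078461316/42709761403 - 185238*sqrt(293237)/213548807015 ≈ 0.63354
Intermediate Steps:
Y(f) = 2
p = sqrt(293237)/5 (p = sqrt(108524 + 184713)/5 = sqrt(293237)/5 ≈ 108.30)
(p - 146182)/(-285305 + (109473/Y(-344) - 143200/(-92619))) = (sqrt(293237)/5 - 146182)/(-285305 + (109473/2 - 143200/(-92619))) = (-146182 + sqrt(293237)/5)/(-285305 + (109473*(1/2) - 143200*(-1/92619))) = (-146182 + sqrt(293237)/5)/(-285305 + (109473/2 + 143200/92619)) = (-146182 + sqrt(293237)/5)/(-285305 + 10139566187/185238) = (-146182 + sqrt(293237)/5)/(-42709761403/185238) = (-146182 + sqrt(293237)/5)*(-185238/42709761403) = 27078461316/42709761403 - 185238*sqrt(293237)/213548807015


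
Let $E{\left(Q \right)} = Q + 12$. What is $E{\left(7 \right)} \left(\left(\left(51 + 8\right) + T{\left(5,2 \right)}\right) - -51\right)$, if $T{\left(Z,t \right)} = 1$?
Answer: $2109$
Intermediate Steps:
$E{\left(Q \right)} = 12 + Q$
$E{\left(7 \right)} \left(\left(\left(51 + 8\right) + T{\left(5,2 \right)}\right) - -51\right) = \left(12 + 7\right) \left(\left(\left(51 + 8\right) + 1\right) - -51\right) = 19 \left(\left(59 + 1\right) + \left(-3 + 54\right)\right) = 19 \left(60 + 51\right) = 19 \cdot 111 = 2109$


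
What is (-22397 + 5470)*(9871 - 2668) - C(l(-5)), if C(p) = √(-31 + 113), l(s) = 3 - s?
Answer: -121925181 - √82 ≈ -1.2193e+8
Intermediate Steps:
C(p) = √82
(-22397 + 5470)*(9871 - 2668) - C(l(-5)) = (-22397 + 5470)*(9871 - 2668) - √82 = -16927*7203 - √82 = -121925181 - √82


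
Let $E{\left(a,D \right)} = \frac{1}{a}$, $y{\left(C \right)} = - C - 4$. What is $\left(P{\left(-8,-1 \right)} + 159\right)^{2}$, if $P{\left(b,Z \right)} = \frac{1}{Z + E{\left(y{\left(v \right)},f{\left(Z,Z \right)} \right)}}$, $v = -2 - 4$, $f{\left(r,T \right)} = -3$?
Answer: $24649$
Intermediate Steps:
$v = -6$ ($v = -2 - 4 = -6$)
$y{\left(C \right)} = -4 - C$
$P{\left(b,Z \right)} = \frac{1}{\frac{1}{2} + Z}$ ($P{\left(b,Z \right)} = \frac{1}{Z + \frac{1}{-4 - -6}} = \frac{1}{Z + \frac{1}{-4 + 6}} = \frac{1}{Z + \frac{1}{2}} = \frac{1}{\frac{1}{2} + Z}$)
$\left(P{\left(-8,-1 \right)} + 159\right)^{2} = \left(\frac{2}{1 + 2 \left(-1\right)} + 159\right)^{2} = \left(\frac{2}{1 - 2} + 159\right)^{2} = \left(\frac{2}{-1} + 159\right)^{2} = \left(2 \left(-1\right) + 159\right)^{2} = \left(-2 + 159\right)^{2} = 157^{2} = 24649$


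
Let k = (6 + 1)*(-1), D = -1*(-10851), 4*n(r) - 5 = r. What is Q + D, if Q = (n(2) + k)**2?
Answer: 174057/16 ≈ 10879.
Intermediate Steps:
n(r) = 5/4 + r/4
D = 10851
k = -7 (k = 7*(-1) = -7)
Q = 441/16 (Q = ((5/4 + (1/4)*2) - 7)**2 = ((5/4 + 1/2) - 7)**2 = (7/4 - 7)**2 = (-21/4)**2 = 441/16 ≈ 27.563)
Q + D = 441/16 + 10851 = 174057/16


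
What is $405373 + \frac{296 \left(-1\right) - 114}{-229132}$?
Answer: $\frac{46441963323}{114566} \approx 4.0537 \cdot 10^{5}$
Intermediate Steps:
$405373 + \frac{296 \left(-1\right) - 114}{-229132} = 405373 + \left(-296 - 114\right) \left(- \frac{1}{229132}\right) = 405373 - - \frac{205}{114566} = 405373 + \frac{205}{114566} = \frac{46441963323}{114566}$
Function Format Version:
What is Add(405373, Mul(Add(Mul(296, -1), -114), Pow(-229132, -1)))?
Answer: Rational(46441963323, 114566) ≈ 4.0537e+5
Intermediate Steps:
Add(405373, Mul(Add(Mul(296, -1), -114), Pow(-229132, -1))) = Add(405373, Mul(Add(-296, -114), Rational(-1, 229132))) = Add(405373, Mul(-410, Rational(-1, 229132))) = Add(405373, Rational(205, 114566)) = Rational(46441963323, 114566)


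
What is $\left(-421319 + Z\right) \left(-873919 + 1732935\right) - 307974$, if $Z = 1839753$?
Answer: $1218457192970$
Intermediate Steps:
$\left(-421319 + Z\right) \left(-873919 + 1732935\right) - 307974 = \left(-421319 + 1839753\right) \left(-873919 + 1732935\right) - 307974 = 1418434 \cdot 859016 - 307974 = 1218457500944 - 307974 = 1218457192970$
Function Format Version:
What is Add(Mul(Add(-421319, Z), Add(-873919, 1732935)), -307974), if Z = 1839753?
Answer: 1218457192970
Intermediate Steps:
Add(Mul(Add(-421319, Z), Add(-873919, 1732935)), -307974) = Add(Mul(Add(-421319, 1839753), Add(-873919, 1732935)), -307974) = Add(Mul(1418434, 859016), -307974) = Add(1218457500944, -307974) = 1218457192970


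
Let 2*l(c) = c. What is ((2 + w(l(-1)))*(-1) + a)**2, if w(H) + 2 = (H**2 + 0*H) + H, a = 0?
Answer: 1/16 ≈ 0.062500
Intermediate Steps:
l(c) = c/2
w(H) = -2 + H + H**2 (w(H) = -2 + ((H**2 + 0*H) + H) = -2 + ((H**2 + 0) + H) = -2 + (H**2 + H) = -2 + (H + H**2) = -2 + H + H**2)
((2 + w(l(-1)))*(-1) + a)**2 = ((2 + (-2 + (1/2)*(-1) + ((1/2)*(-1))**2))*(-1) + 0)**2 = ((2 + (-2 - 1/2 + (-1/2)**2))*(-1) + 0)**2 = ((2 + (-2 - 1/2 + 1/4))*(-1) + 0)**2 = ((2 - 9/4)*(-1) + 0)**2 = (-1/4*(-1) + 0)**2 = (1/4 + 0)**2 = (1/4)**2 = 1/16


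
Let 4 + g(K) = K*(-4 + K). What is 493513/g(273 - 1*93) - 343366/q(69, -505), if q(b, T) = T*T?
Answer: 114981691409/8078171900 ≈ 14.234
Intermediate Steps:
g(K) = -4 + K*(-4 + K)
q(b, T) = T**2
493513/g(273 - 1*93) - 343366/q(69, -505) = 493513/(-4 + (273 - 1*93)**2 - 4*(273 - 1*93)) - 343366/((-505)**2) = 493513/(-4 + (273 - 93)**2 - 4*(273 - 93)) - 343366/255025 = 493513/(-4 + 180**2 - 4*180) - 343366*1/255025 = 493513/(-4 + 32400 - 720) - 343366/255025 = 493513/31676 - 343366/255025 = 114981691409/8078171900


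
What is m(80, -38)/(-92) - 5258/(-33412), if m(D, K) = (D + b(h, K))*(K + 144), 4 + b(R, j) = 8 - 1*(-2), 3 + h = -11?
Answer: -38012507/384238 ≈ -98.930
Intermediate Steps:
h = -14 (h = -3 - 11 = -14)
b(R, j) = 6 (b(R, j) = -4 + (8 - 1*(-2)) = -4 + (8 + 2) = -4 + 10 = 6)
m(D, K) = (6 + D)*(144 + K) (m(D, K) = (D + 6)*(K + 144) = (6 + D)*(144 + K))
m(80, -38)/(-92) - 5258/(-33412) = (864 + 6*(-38) + 144*80 + 80*(-38))/(-92) - 5258/(-33412) = (864 - 228 + 11520 - 3040)*(-1/92) - 5258*(-1/33412) = 9116*(-1/92) + 2629/16706 = -2279/23 + 2629/16706 = -38012507/384238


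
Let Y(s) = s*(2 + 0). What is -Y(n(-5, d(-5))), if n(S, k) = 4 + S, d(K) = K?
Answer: 2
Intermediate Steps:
Y(s) = 2*s (Y(s) = s*2 = 2*s)
-Y(n(-5, d(-5))) = -2*(4 - 5) = -2*(-1) = -1*(-2) = 2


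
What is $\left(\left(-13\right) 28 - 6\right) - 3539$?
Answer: $-3909$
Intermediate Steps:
$\left(\left(-13\right) 28 - 6\right) - 3539 = \left(-364 - 6\right) - 3539 = -370 - 3539 = -3909$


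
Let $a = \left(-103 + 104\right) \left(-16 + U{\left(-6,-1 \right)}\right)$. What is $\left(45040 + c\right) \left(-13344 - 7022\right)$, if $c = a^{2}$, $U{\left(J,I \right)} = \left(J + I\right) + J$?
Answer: $-934412446$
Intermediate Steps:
$U{\left(J,I \right)} = I + 2 J$ ($U{\left(J,I \right)} = \left(I + J\right) + J = I + 2 J$)
$a = -29$ ($a = \left(-103 + 104\right) \left(-16 + \left(-1 + 2 \left(-6\right)\right)\right) = 1 \left(-16 - 13\right) = 1 \left(-29\right) = -29$)
$c = 841$ ($c = \left(-29\right)^{2} = 841$)
$\left(45040 + c\right) \left(-13344 - 7022\right) = \left(45040 + 841\right) \left(-13344 - 7022\right) = 45881 \left(-20366\right) = -934412446$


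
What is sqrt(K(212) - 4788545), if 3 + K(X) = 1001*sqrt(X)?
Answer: sqrt(-4788548 + 2002*sqrt(53)) ≈ 2184.9*I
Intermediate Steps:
K(X) = -3 + 1001*sqrt(X)
sqrt(K(212) - 4788545) = sqrt((-3 + 1001*sqrt(212)) - 4788545) = sqrt((-3 + 1001*(2*sqrt(53))) - 4788545) = sqrt((-3 + 2002*sqrt(53)) - 4788545) = sqrt(-4788548 + 2002*sqrt(53))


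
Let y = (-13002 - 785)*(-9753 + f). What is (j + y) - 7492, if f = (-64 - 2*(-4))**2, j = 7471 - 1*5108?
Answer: 91223450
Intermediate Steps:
j = 2363 (j = 7471 - 5108 = 2363)
f = 3136 (f = (-64 + 8)**2 = (-56)**2 = 3136)
y = 91228579 (y = (-13002 - 785)*(-9753 + 3136) = -13787*(-6617) = 91228579)
(j + y) - 7492 = (2363 + 91228579) - 7492 = 91230942 - 7492 = 91223450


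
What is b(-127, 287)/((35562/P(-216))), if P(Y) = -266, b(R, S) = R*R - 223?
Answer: -705166/5927 ≈ -118.98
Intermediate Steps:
b(R, S) = -223 + R**2 (b(R, S) = R**2 - 223 = -223 + R**2)
b(-127, 287)/((35562/P(-216))) = (-223 + (-127)**2)/((35562/(-266))) = (-223 + 16129)/((35562*(-1/266))) = 15906/(-17781/133) = 15906*(-133/17781) = -705166/5927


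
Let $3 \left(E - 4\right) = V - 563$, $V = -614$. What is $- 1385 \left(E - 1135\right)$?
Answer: $\frac{6329450}{3} \approx 2.1098 \cdot 10^{6}$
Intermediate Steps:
$E = - \frac{1165}{3}$ ($E = 4 + \frac{-614 - 563}{3} = 4 + \frac{1}{3} \left(-1177\right) = 4 - \frac{1177}{3} = - \frac{1165}{3} \approx -388.33$)
$- 1385 \left(E - 1135\right) = - 1385 \left(- \frac{1165}{3} - 1135\right) = \left(-1385\right) \left(- \frac{4570}{3}\right) = \frac{6329450}{3}$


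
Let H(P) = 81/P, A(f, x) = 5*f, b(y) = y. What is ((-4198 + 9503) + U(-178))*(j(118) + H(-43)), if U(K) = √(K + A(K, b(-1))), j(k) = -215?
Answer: -49474430/43 - 18652*I*√267/43 ≈ -1.1506e+6 - 7087.8*I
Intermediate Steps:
U(K) = √6*√K (U(K) = √(K + 5*K) = √(6*K) = √6*√K)
((-4198 + 9503) + U(-178))*(j(118) + H(-43)) = ((-4198 + 9503) + √6*√(-178))*(-215 + 81/(-43)) = (5305 + √6*(I*√178))*(-215 + 81*(-1/43)) = (5305 + 2*I*√267)*(-215 - 81/43) = (5305 + 2*I*√267)*(-9326/43) = -49474430/43 - 18652*I*√267/43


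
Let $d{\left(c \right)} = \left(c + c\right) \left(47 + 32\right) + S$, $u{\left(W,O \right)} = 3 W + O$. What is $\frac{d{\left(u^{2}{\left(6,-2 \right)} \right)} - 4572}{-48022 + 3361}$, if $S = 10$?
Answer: $- \frac{11962}{14887} \approx -0.80352$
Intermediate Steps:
$u{\left(W,O \right)} = O + 3 W$
$d{\left(c \right)} = 10 + 158 c$ ($d{\left(c \right)} = \left(c + c\right) \left(47 + 32\right) + 10 = 2 c 79 + 10 = 158 c + 10 = 10 + 158 c$)
$\frac{d{\left(u^{2}{\left(6,-2 \right)} \right)} - 4572}{-48022 + 3361} = \frac{\left(10 + 158 \left(-2 + 3 \cdot 6\right)^{2}\right) - 4572}{-48022 + 3361} = \frac{\left(10 + 158 \left(-2 + 18\right)^{2}\right) - 4572}{-44661} = \left(\left(10 + 158 \cdot 16^{2}\right) - 4572\right) \left(- \frac{1}{44661}\right) = \left(\left(10 + 158 \cdot 256\right) - 4572\right) \left(- \frac{1}{44661}\right) = \left(\left(10 + 40448\right) - 4572\right) \left(- \frac{1}{44661}\right) = \left(40458 - 4572\right) \left(- \frac{1}{44661}\right) = 35886 \left(- \frac{1}{44661}\right) = - \frac{11962}{14887}$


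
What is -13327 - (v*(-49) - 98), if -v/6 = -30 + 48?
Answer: -18521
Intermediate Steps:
v = -108 (v = -6*(-30 + 48) = -6*18 = -108)
-13327 - (v*(-49) - 98) = -13327 - (-108*(-49) - 98) = -13327 - (5292 - 98) = -13327 - 1*5194 = -13327 - 5194 = -18521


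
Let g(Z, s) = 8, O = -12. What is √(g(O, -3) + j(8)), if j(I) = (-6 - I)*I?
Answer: 2*I*√26 ≈ 10.198*I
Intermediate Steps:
j(I) = I*(-6 - I)
√(g(O, -3) + j(8)) = √(8 - 1*8*(6 + 8)) = √(8 - 1*8*14) = √(8 - 112) = √(-104) = 2*I*√26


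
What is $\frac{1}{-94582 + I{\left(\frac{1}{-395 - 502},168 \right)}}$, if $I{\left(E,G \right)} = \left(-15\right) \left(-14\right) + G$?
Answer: $- \frac{1}{94204} \approx -1.0615 \cdot 10^{-5}$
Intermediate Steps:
$I{\left(E,G \right)} = 210 + G$
$\frac{1}{-94582 + I{\left(\frac{1}{-395 - 502},168 \right)}} = \frac{1}{-94582 + \left(210 + 168\right)} = \frac{1}{-94582 + 378} = \frac{1}{-94204} = - \frac{1}{94204}$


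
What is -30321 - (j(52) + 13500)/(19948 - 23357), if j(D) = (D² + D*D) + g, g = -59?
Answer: -103345440/3409 ≈ -30315.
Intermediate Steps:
j(D) = -59 + 2*D² (j(D) = (D² + D*D) - 59 = (D² + D²) - 59 = 2*D² - 59 = -59 + 2*D²)
-30321 - (j(52) + 13500)/(19948 - 23357) = -30321 - ((-59 + 2*52²) + 13500)/(19948 - 23357) = -30321 - ((-59 + 2*2704) + 13500)/(-3409) = -30321 - ((-59 + 5408) + 13500)*(-1)/3409 = -30321 - (5349 + 13500)*(-1)/3409 = -30321 - 18849*(-1)/3409 = -30321 - 1*(-18849/3409) = -30321 + 18849/3409 = -103345440/3409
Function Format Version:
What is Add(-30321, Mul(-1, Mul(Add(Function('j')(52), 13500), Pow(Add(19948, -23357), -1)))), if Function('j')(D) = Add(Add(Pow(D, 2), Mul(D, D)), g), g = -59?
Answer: Rational(-103345440, 3409) ≈ -30315.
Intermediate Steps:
Function('j')(D) = Add(-59, Mul(2, Pow(D, 2))) (Function('j')(D) = Add(Add(Pow(D, 2), Mul(D, D)), -59) = Add(Add(Pow(D, 2), Pow(D, 2)), -59) = Add(Mul(2, Pow(D, 2)), -59) = Add(-59, Mul(2, Pow(D, 2))))
Add(-30321, Mul(-1, Mul(Add(Function('j')(52), 13500), Pow(Add(19948, -23357), -1)))) = Add(-30321, Mul(-1, Mul(Add(Add(-59, Mul(2, Pow(52, 2))), 13500), Pow(Add(19948, -23357), -1)))) = Add(-30321, Mul(-1, Mul(Add(Add(-59, Mul(2, 2704)), 13500), Pow(-3409, -1)))) = Add(-30321, Mul(-1, Mul(Add(Add(-59, 5408), 13500), Rational(-1, 3409)))) = Add(-30321, Mul(-1, Mul(Add(5349, 13500), Rational(-1, 3409)))) = Add(-30321, Mul(-1, Mul(18849, Rational(-1, 3409)))) = Add(-30321, Mul(-1, Rational(-18849, 3409))) = Add(-30321, Rational(18849, 3409)) = Rational(-103345440, 3409)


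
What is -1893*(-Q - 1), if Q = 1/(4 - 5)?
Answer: 0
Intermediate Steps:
Q = -1 (Q = 1/(-1) = -1)
-1893*(-Q - 1) = -1893*(-1*(-1) - 1) = -1893*(1 - 1) = -1893*0 = 0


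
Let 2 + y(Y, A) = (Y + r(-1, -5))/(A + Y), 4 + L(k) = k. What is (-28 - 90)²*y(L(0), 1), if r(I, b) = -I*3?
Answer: -69620/3 ≈ -23207.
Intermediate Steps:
r(I, b) = -3*I
L(k) = -4 + k
y(Y, A) = -2 + (3 + Y)/(A + Y) (y(Y, A) = -2 + (Y - 3*(-1))/(A + Y) = -2 + (Y + 3)/(A + Y) = -2 + (3 + Y)/(A + Y))
(-28 - 90)²*y(L(0), 1) = (-28 - 90)²*((3 - (-4 + 0) - 2*1)/(1 + (-4 + 0))) = (-118)²*((3 - 1*(-4) - 2)/(1 - 4)) = 13924*((3 + 4 - 2)/(-3)) = 13924*(-⅓*5) = 13924*(-5/3) = -69620/3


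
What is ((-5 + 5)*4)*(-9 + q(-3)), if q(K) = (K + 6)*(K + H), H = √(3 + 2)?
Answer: 0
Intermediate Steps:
H = √5 ≈ 2.2361
q(K) = (6 + K)*(K + √5) (q(K) = (K + 6)*(K + √5) = (6 + K)*(K + √5))
((-5 + 5)*4)*(-9 + q(-3)) = ((-5 + 5)*4)*(-9 + ((-3)² + 6*(-3) + 6*√5 - 3*√5)) = (0*4)*(-9 + (9 - 18 + 6*√5 - 3*√5)) = 0*(-9 + (-9 + 3*√5)) = 0*(-18 + 3*√5) = 0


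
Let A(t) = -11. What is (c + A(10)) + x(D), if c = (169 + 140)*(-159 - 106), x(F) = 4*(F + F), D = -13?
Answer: -82000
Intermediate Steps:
x(F) = 8*F (x(F) = 4*(2*F) = 8*F)
c = -81885 (c = 309*(-265) = -81885)
(c + A(10)) + x(D) = (-81885 - 11) + 8*(-13) = -81896 - 104 = -82000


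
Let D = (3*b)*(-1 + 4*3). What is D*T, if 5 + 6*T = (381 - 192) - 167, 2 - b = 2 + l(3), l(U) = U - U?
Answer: 0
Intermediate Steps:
l(U) = 0
b = 0 (b = 2 - (2 + 0) = 2 - 1*2 = 2 - 2 = 0)
D = 0 (D = (3*0)*(-1 + 4*3) = 0*(-1 + 12) = 0*11 = 0)
T = 17/6 (T = -⅚ + ((381 - 192) - 167)/6 = -⅚ + (189 - 167)/6 = -⅚ + (⅙)*22 = -⅚ + 11/3 = 17/6 ≈ 2.8333)
D*T = 0*(17/6) = 0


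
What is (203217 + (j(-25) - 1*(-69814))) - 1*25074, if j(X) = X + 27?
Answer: 247959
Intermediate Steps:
j(X) = 27 + X
(203217 + (j(-25) - 1*(-69814))) - 1*25074 = (203217 + ((27 - 25) - 1*(-69814))) - 1*25074 = (203217 + (2 + 69814)) - 25074 = (203217 + 69816) - 25074 = 273033 - 25074 = 247959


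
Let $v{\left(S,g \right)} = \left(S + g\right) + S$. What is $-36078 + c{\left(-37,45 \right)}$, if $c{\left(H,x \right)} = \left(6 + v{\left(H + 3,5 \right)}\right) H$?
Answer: $-33969$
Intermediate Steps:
$v{\left(S,g \right)} = g + 2 S$
$c{\left(H,x \right)} = H \left(17 + 2 H\right)$ ($c{\left(H,x \right)} = \left(6 + \left(5 + 2 \left(H + 3\right)\right)\right) H = \left(6 + \left(5 + 2 \left(3 + H\right)\right)\right) H = \left(6 + \left(5 + \left(6 + 2 H\right)\right)\right) H = \left(6 + \left(11 + 2 H\right)\right) H = \left(17 + 2 H\right) H = H \left(17 + 2 H\right)$)
$-36078 + c{\left(-37,45 \right)} = -36078 - 37 \left(17 + 2 \left(-37\right)\right) = -36078 - 37 \left(17 - 74\right) = -36078 - -2109 = -36078 + 2109 = -33969$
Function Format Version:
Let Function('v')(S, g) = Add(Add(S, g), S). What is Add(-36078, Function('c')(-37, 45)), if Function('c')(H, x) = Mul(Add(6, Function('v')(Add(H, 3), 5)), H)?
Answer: -33969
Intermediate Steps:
Function('v')(S, g) = Add(g, Mul(2, S))
Function('c')(H, x) = Mul(H, Add(17, Mul(2, H))) (Function('c')(H, x) = Mul(Add(6, Add(5, Mul(2, Add(H, 3)))), H) = Mul(Add(6, Add(5, Mul(2, Add(3, H)))), H) = Mul(Add(6, Add(5, Add(6, Mul(2, H)))), H) = Mul(Add(6, Add(11, Mul(2, H))), H) = Mul(Add(17, Mul(2, H)), H) = Mul(H, Add(17, Mul(2, H))))
Add(-36078, Function('c')(-37, 45)) = Add(-36078, Mul(-37, Add(17, Mul(2, -37)))) = Add(-36078, Mul(-37, Add(17, -74))) = Add(-36078, Mul(-37, -57)) = Add(-36078, 2109) = -33969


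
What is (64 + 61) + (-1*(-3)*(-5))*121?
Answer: -1690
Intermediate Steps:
(64 + 61) + (-1*(-3)*(-5))*121 = 125 + (3*(-5))*121 = 125 - 15*121 = 125 - 1815 = -1690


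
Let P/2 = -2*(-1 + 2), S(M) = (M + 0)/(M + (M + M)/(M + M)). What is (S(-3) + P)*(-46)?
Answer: 115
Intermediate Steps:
S(M) = M/(1 + M) (S(M) = M/(M + (2*M)/((2*M))) = M/(M + (2*M)*(1/(2*M))) = M/(M + 1) = M/(1 + M))
P = -4 (P = 2*(-2*(-1 + 2)) = 2*(-2*1) = 2*(-2) = -4)
(S(-3) + P)*(-46) = (-3/(1 - 3) - 4)*(-46) = (-3/(-2) - 4)*(-46) = (-3*(-½) - 4)*(-46) = (3/2 - 4)*(-46) = -5/2*(-46) = 115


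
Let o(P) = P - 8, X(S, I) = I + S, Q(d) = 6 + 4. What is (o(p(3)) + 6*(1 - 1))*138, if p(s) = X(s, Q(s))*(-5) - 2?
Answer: -10350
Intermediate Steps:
Q(d) = 10
p(s) = -52 - 5*s (p(s) = (10 + s)*(-5) - 2 = (-50 - 5*s) - 2 = -52 - 5*s)
o(P) = -8 + P
(o(p(3)) + 6*(1 - 1))*138 = ((-8 + (-52 - 5*3)) + 6*(1 - 1))*138 = ((-8 + (-52 - 15)) + 6*0)*138 = ((-8 - 67) + 0)*138 = (-75 + 0)*138 = -75*138 = -10350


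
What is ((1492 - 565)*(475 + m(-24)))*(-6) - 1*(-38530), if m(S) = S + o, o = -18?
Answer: -2369816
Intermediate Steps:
m(S) = -18 + S (m(S) = S - 18 = -18 + S)
((1492 - 565)*(475 + m(-24)))*(-6) - 1*(-38530) = ((1492 - 565)*(475 + (-18 - 24)))*(-6) - 1*(-38530) = (927*(475 - 42))*(-6) + 38530 = (927*433)*(-6) + 38530 = 401391*(-6) + 38530 = -2408346 + 38530 = -2369816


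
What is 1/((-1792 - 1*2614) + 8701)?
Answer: 1/4295 ≈ 0.00023283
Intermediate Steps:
1/((-1792 - 1*2614) + 8701) = 1/((-1792 - 2614) + 8701) = 1/(-4406 + 8701) = 1/4295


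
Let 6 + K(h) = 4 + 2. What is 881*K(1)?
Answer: 0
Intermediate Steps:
K(h) = 0 (K(h) = -6 + (4 + 2) = -6 + 6 = 0)
881*K(1) = 881*0 = 0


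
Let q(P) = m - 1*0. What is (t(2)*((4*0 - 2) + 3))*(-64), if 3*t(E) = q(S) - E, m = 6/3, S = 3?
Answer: 0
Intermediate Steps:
m = 2 (m = 6*(⅓) = 2)
q(P) = 2 (q(P) = 2 - 1*0 = 2 + 0 = 2)
t(E) = ⅔ - E/3 (t(E) = (2 - E)/3 = ⅔ - E/3)
(t(2)*((4*0 - 2) + 3))*(-64) = ((⅔ - ⅓*2)*((4*0 - 2) + 3))*(-64) = ((⅔ - ⅔)*((0 - 2) + 3))*(-64) = (0*(-2 + 3))*(-64) = (0*1)*(-64) = 0*(-64) = 0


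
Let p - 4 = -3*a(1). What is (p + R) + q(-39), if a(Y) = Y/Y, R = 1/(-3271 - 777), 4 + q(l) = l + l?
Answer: -327889/4048 ≈ -81.000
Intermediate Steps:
q(l) = -4 + 2*l (q(l) = -4 + (l + l) = -4 + 2*l)
R = -1/4048 (R = 1/(-4048) = -1/4048 ≈ -0.00024704)
a(Y) = 1
p = 1 (p = 4 - 3*1 = 4 - 3 = 1)
(p + R) + q(-39) = (1 - 1/4048) + (-4 + 2*(-39)) = 4047/4048 + (-4 - 78) = 4047/4048 - 82 = -327889/4048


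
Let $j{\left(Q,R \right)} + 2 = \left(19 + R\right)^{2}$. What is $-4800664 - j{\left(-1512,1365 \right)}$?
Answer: $-6716118$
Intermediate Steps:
$j{\left(Q,R \right)} = -2 + \left(19 + R\right)^{2}$
$-4800664 - j{\left(-1512,1365 \right)} = -4800664 - \left(-2 + \left(19 + 1365\right)^{2}\right) = -4800664 - \left(-2 + 1384^{2}\right) = -4800664 - \left(-2 + 1915456\right) = -4800664 - 1915454 = -6716118$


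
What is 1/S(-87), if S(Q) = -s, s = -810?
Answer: 1/810 ≈ 0.0012346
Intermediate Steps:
S(Q) = 810 (S(Q) = -1*(-810) = 810)
1/S(-87) = 1/810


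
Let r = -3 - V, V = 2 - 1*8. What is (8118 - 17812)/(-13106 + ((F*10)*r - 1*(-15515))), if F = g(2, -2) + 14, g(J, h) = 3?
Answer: -9694/2919 ≈ -3.3210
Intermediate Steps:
V = -6 (V = 2 - 8 = -6)
F = 17 (F = 3 + 14 = 17)
r = 3 (r = -3 - 1*(-6) = -3 + 6 = 3)
(8118 - 17812)/(-13106 + ((F*10)*r - 1*(-15515))) = (8118 - 17812)/(-13106 + ((17*10)*3 - 1*(-15515))) = -9694/(-13106 + (170*3 + 15515)) = -9694/(-13106 + (510 + 15515)) = -9694/(-13106 + 16025) = -9694/2919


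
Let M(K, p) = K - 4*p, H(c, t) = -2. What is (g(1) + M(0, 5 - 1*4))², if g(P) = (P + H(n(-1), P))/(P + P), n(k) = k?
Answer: 81/4 ≈ 20.250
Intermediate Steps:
g(P) = (-2 + P)/(2*P) (g(P) = (P - 2)/(P + P) = (-2 + P)/((2*P)) = (-2 + P)*(1/(2*P)) = (-2 + P)/(2*P))
(g(1) + M(0, 5 - 1*4))² = ((½)*(-2 + 1)/1 + (0 - 4*(5 - 1*4)))² = ((½)*1*(-1) + (0 - 4*(5 - 4)))² = (-½ + (0 - 4*1))² = (-½ + (0 - 4))² = (-½ - 4)² = (-9/2)² = 81/4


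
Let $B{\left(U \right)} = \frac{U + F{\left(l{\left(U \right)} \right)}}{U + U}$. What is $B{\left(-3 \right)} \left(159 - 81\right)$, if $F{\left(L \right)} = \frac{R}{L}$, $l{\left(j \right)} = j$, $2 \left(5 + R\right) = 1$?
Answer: $\frac{39}{2} \approx 19.5$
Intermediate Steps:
$R = - \frac{9}{2}$ ($R = -5 + \frac{1}{2} \cdot 1 = -5 + \frac{1}{2} = - \frac{9}{2} \approx -4.5$)
$F{\left(L \right)} = - \frac{9}{2 L}$
$B{\left(U \right)} = \frac{U - \frac{9}{2 U}}{2 U}$ ($B{\left(U \right)} = \frac{U - \frac{9}{2 U}}{U + U} = \frac{U - \frac{9}{2 U}}{2 U}$)
$B{\left(-3 \right)} \left(159 - 81\right) = \left(\frac{1}{2} - \frac{9}{4 \cdot 9}\right) \left(159 - 81\right) = \left(\frac{1}{2} - \frac{1}{4}\right) 78 = \frac{1}{4} \cdot 78 = \frac{39}{2}$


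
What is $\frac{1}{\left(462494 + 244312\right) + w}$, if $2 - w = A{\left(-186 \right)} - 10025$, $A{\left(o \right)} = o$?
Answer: $\frac{1}{717019} \approx 1.3947 \cdot 10^{-6}$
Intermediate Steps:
$w = 10213$ ($w = 2 - \left(-186 - 10025\right) = 2 - -10211 = 2 + 10211 = 10213$)
$\frac{1}{\left(462494 + 244312\right) + w} = \frac{1}{\left(462494 + 244312\right) + 10213} = \frac{1}{706806 + 10213} = \frac{1}{717019}$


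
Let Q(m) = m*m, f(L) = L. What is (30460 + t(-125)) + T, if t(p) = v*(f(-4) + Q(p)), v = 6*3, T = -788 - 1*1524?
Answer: 309326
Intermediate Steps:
Q(m) = m²
T = -2312 (T = -788 - 1524 = -2312)
v = 18
t(p) = -72 + 18*p² (t(p) = 18*(-4 + p²) = -72 + 18*p²)
(30460 + t(-125)) + T = (30460 + (-72 + 18*(-125)²)) - 2312 = (30460 + (-72 + 18*15625)) - 2312 = (30460 + (-72 + 281250)) - 2312 = (30460 + 281178) - 2312 = 311638 - 2312 = 309326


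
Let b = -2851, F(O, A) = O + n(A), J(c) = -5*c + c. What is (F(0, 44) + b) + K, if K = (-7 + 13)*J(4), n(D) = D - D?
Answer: -2947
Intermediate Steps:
J(c) = -4*c
n(D) = 0
F(O, A) = O (F(O, A) = O + 0 = O)
K = -96 (K = (-7 + 13)*(-4*4) = 6*(-16) = -96)
(F(0, 44) + b) + K = (0 - 2851) - 96 = -2851 - 96 = -2947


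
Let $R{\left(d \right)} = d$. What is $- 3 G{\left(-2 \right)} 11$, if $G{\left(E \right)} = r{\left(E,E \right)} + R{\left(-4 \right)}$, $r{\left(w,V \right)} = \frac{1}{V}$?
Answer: $\frac{297}{2} \approx 148.5$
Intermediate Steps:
$G{\left(E \right)} = -4 + \frac{1}{E}$ ($G{\left(E \right)} = \frac{1}{E} - 4 = -4 + \frac{1}{E}$)
$- 3 G{\left(-2 \right)} 11 = - 3 \left(-4 + \frac{1}{-2}\right) 11 = - 3 \left(-4 - \frac{1}{2}\right) 11 = \left(-3\right) \left(- \frac{9}{2}\right) 11 = \frac{27}{2} \cdot 11 = \frac{297}{2}$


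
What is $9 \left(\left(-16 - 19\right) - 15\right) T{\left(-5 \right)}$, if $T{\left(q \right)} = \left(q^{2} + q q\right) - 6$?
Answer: $-19800$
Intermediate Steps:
$T{\left(q \right)} = -6 + 2 q^{2}$ ($T{\left(q \right)} = \left(q^{2} + q^{2}\right) - 6 = 2 q^{2} - 6 = -6 + 2 q^{2}$)
$9 \left(\left(-16 - 19\right) - 15\right) T{\left(-5 \right)} = 9 \left(\left(-16 - 19\right) - 15\right) \left(-6 + 2 \left(-5\right)^{2}\right) = 9 \left(-35 - 15\right) \left(-6 + 2 \cdot 25\right) = 9 \left(-50\right) \left(-6 + 50\right) = \left(-450\right) 44 = -19800$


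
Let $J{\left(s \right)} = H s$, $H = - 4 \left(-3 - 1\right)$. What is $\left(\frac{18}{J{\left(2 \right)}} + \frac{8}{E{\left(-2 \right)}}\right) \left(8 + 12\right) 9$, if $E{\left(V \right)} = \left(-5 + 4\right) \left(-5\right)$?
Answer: $\frac{1557}{4} \approx 389.25$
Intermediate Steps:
$E{\left(V \right)} = 5$ ($E{\left(V \right)} = \left(-1\right) \left(-5\right) = 5$)
$H = 16$ ($H = \left(-4\right) \left(-4\right) = 16$)
$J{\left(s \right)} = 16 s$
$\left(\frac{18}{J{\left(2 \right)}} + \frac{8}{E{\left(-2 \right)}}\right) \left(8 + 12\right) 9 = \left(\frac{18}{16 \cdot 2} + \frac{8}{5}\right) \left(8 + 12\right) 9 = \left(\frac{18}{32} + 8 \cdot \frac{1}{5}\right) 20 \cdot 9 = \left(18 \cdot \frac{1}{32} + \frac{8}{5}\right) 180 = \left(\frac{9}{16} + \frac{8}{5}\right) 180 = \frac{173}{80} \cdot 180 = \frac{1557}{4}$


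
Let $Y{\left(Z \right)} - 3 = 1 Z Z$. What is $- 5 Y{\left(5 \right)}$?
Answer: $-140$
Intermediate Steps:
$Y{\left(Z \right)} = 3 + Z^{2}$ ($Y{\left(Z \right)} = 3 + 1 Z Z = 3 + Z Z = 3 + Z^{2}$)
$- 5 Y{\left(5 \right)} = - 5 \left(3 + 5^{2}\right) = - 5 \left(3 + 25\right) = \left(-5\right) 28 = -140$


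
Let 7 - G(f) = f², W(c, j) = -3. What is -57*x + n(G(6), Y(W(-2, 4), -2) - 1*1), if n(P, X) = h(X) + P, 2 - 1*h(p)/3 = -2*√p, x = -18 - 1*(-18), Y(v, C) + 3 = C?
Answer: -23 + 6*I*√6 ≈ -23.0 + 14.697*I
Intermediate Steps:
Y(v, C) = -3 + C
G(f) = 7 - f²
x = 0 (x = -18 + 18 = 0)
h(p) = 6 + 6*√p (h(p) = 6 - (-6)*√p = 6 + 6*√p)
n(P, X) = 6 + P + 6*√X (n(P, X) = (6 + 6*√X) + P = 6 + P + 6*√X)
-57*x + n(G(6), Y(W(-2, 4), -2) - 1*1) = -57*0 + (6 + (7 - 1*6²) + 6*√((-3 - 2) - 1*1)) = 0 + (6 + (7 - 1*36) + 6*√(-5 - 1)) = 0 + (6 + (7 - 36) + 6*√(-6)) = 0 + (6 - 29 + 6*(I*√6)) = 0 + (6 - 29 + 6*I*√6) = 0 + (-23 + 6*I*√6) = -23 + 6*I*√6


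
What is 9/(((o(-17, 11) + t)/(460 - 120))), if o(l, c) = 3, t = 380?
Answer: 3060/383 ≈ 7.9896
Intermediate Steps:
9/(((o(-17, 11) + t)/(460 - 120))) = 9/(((3 + 380)/(460 - 120))) = 9/((383/340)) = 9/((383*(1/340))) = 9/(383/340) = 9*(340/383) = 3060/383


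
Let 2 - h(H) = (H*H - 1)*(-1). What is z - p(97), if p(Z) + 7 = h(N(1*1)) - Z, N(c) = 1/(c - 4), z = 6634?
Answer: 60632/9 ≈ 6736.9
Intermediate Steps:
N(c) = 1/(-4 + c)
h(H) = 1 + H**2 (h(H) = 2 - (H*H - 1)*(-1) = 2 - (H**2 - 1)*(-1) = 2 - (-1 + H**2)*(-1) = 2 - (1 - H**2) = 2 + (-1 + H**2) = 1 + H**2)
p(Z) = -53/9 - Z (p(Z) = -7 + ((1 + (1/(-4 + 1*1))**2) - Z) = -7 + ((1 + (1/(-4 + 1))**2) - Z) = -7 + ((1 + (1/(-3))**2) - Z) = -7 + ((1 + (-1/3)**2) - Z) = -7 + ((1 + 1/9) - Z) = -7 + (10/9 - Z) = -53/9 - Z)
z - p(97) = 6634 - (-53/9 - 1*97) = 6634 - (-53/9 - 97) = 6634 - 1*(-926/9) = 6634 + 926/9 = 60632/9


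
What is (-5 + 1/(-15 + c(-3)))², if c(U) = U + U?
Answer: 11236/441 ≈ 25.478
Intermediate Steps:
c(U) = 2*U
(-5 + 1/(-15 + c(-3)))² = (-5 + 1/(-15 + 2*(-3)))² = (-5 + 1/(-15 - 6))² = (-5 + 1/(-21))² = (-5 - 1/21)² = (-106/21)² = 11236/441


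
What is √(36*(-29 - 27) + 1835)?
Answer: I*√181 ≈ 13.454*I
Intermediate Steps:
√(36*(-29 - 27) + 1835) = √(36*(-56) + 1835) = √(-2016 + 1835) = √(-181) = I*√181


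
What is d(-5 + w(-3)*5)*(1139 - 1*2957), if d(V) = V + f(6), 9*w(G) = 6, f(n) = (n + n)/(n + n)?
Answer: 1212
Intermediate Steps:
f(n) = 1 (f(n) = (2*n)/((2*n)) = (2*n)*(1/(2*n)) = 1)
w(G) = ⅔ (w(G) = (⅑)*6 = ⅔)
d(V) = 1 + V (d(V) = V + 1 = 1 + V)
d(-5 + w(-3)*5)*(1139 - 1*2957) = (1 + (-5 + (⅔)*5))*(1139 - 1*2957) = (1 + (-5 + 10/3))*(1139 - 2957) = (1 - 5/3)*(-1818) = -⅔*(-1818) = 1212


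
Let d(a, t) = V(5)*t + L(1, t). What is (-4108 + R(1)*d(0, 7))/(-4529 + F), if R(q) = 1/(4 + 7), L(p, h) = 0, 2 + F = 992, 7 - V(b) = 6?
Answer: 45181/38929 ≈ 1.1606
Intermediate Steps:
V(b) = 1 (V(b) = 7 - 1*6 = 7 - 6 = 1)
F = 990 (F = -2 + 992 = 990)
d(a, t) = t (d(a, t) = 1*t + 0 = t + 0 = t)
R(q) = 1/11
(-4108 + R(1)*d(0, 7))/(-4529 + F) = (-4108 + (1/11)*7)/(-4529 + 990) = (-4108 + 7/11)/(-3539) = -45181/11*(-1/3539) = 45181/38929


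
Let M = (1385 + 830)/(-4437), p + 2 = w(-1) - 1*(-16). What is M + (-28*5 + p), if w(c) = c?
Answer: -565714/4437 ≈ -127.50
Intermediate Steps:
p = 13 (p = -2 + (-1 - 1*(-16)) = -2 + (-1 + 16) = -2 + 15 = 13)
M = -2215/4437 (M = 2215*(-1/4437) = -2215/4437 ≈ -0.49921)
M + (-28*5 + p) = -2215/4437 + (-28*5 + 13) = -2215/4437 + (-140 + 13) = -2215/4437 - 127 = -565714/4437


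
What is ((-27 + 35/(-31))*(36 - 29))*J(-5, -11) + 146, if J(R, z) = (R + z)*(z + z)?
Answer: -2144082/31 ≈ -69164.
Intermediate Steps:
J(R, z) = 2*z*(R + z) (J(R, z) = (R + z)*(2*z) = 2*z*(R + z))
((-27 + 35/(-31))*(36 - 29))*J(-5, -11) + 146 = ((-27 + 35/(-31))*(36 - 29))*(2*(-11)*(-5 - 11)) + 146 = ((-27 + 35*(-1/31))*7)*(2*(-11)*(-16)) + 146 = ((-27 - 35/31)*7)*352 + 146 = -872/31*7*352 + 146 = -6104/31*352 + 146 = -2148608/31 + 146 = -2144082/31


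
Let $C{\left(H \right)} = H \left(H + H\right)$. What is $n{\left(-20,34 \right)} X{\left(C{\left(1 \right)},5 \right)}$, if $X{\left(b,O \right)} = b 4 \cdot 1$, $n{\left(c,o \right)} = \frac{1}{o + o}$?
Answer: $\frac{2}{17} \approx 0.11765$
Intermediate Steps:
$C{\left(H \right)} = 2 H^{2}$ ($C{\left(H \right)} = H 2 H = 2 H^{2}$)
$n{\left(c,o \right)} = \frac{1}{2 o}$
$X{\left(b,O \right)} = 4 b$ ($X{\left(b,O \right)} = 4 b 1 = 4 b$)
$n{\left(-20,34 \right)} X{\left(C{\left(1 \right)},5 \right)} = \frac{1}{2 \cdot 34} \cdot 4 \cdot 2 \cdot 1^{2} = \frac{1}{2} \cdot \frac{1}{34} \cdot 4 \cdot 2 \cdot 1 = \frac{4 \cdot 2}{68} = \frac{1}{68} \cdot 8 = \frac{2}{17}$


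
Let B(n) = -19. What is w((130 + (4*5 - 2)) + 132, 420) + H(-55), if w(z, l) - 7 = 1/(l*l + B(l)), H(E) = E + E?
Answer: -18167242/176381 ≈ -103.00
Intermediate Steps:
H(E) = 2*E
w(z, l) = 7 + 1/(-19 + l²) (w(z, l) = 7 + 1/(l*l - 19) = 7 + 1/(l² - 19) = 7 + 1/(-19 + l²))
w((130 + (4*5 - 2)) + 132, 420) + H(-55) = (-132 + 7*420²)/(-19 + 420²) + 2*(-55) = (-132 + 7*176400)/(-19 + 176400) - 110 = (-132 + 1234800)/176381 - 110 = (1/176381)*1234668 - 110 = 1234668/176381 - 110 = -18167242/176381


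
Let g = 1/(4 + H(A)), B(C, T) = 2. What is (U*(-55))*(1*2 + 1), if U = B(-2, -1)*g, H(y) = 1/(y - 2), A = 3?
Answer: -66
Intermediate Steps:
H(y) = 1/(-2 + y)
g = ⅕ (g = 1/(4 + 1/(-2 + 3)) = 1/(4 + 1/1) = 1/(4 + 1) = 1/5 = ⅕ ≈ 0.20000)
U = ⅖ (U = 2*(⅕) = ⅖ ≈ 0.40000)
(U*(-55))*(1*2 + 1) = ((⅖)*(-55))*(1*2 + 1) = -22*(2 + 1) = -22*3 = -66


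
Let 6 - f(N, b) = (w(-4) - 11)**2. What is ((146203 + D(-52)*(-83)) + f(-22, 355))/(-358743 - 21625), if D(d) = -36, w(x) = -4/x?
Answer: -149097/380368 ≈ -0.39198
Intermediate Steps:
f(N, b) = -94 (f(N, b) = 6 - (-4/(-4) - 11)**2 = 6 - (-4*(-1/4) - 11)**2 = 6 - (1 - 11)**2 = 6 - 1*(-10)**2 = 6 - 1*100 = 6 - 100 = -94)
((146203 + D(-52)*(-83)) + f(-22, 355))/(-358743 - 21625) = ((146203 - 36*(-83)) - 94)/(-358743 - 21625) = ((146203 + 2988) - 94)/(-380368) = (149191 - 94)*(-1/380368) = 149097*(-1/380368) = -149097/380368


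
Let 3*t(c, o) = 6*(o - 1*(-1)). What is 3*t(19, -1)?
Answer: 0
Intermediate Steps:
t(c, o) = 2 + 2*o (t(c, o) = (6*(o - 1*(-1)))/3 = (6*(o + 1))/3 = (6*(1 + o))/3 = (6 + 6*o)/3 = 2 + 2*o)
3*t(19, -1) = 3*(2 + 2*(-1)) = 3*(2 - 2) = 3*0 = 0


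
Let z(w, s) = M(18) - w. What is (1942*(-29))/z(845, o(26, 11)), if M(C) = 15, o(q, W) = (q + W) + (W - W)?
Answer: 28159/415 ≈ 67.853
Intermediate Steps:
o(q, W) = W + q (o(q, W) = (W + q) + 0 = W + q)
z(w, s) = 15 - w
(1942*(-29))/z(845, o(26, 11)) = (1942*(-29))/(15 - 1*845) = -56318/(15 - 845) = -56318/(-830) = -56318*(-1/830) = 28159/415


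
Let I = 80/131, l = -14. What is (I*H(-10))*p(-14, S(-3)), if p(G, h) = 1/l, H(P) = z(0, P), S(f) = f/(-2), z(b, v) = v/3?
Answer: 400/2751 ≈ 0.14540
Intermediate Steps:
I = 80/131 (I = 80*(1/131) = 80/131 ≈ 0.61069)
z(b, v) = v/3 (z(b, v) = v*(1/3) = v/3)
S(f) = -f/2 (S(f) = f*(-1/2) = -f/2)
H(P) = P/3
p(G, h) = -1/14 (p(G, h) = 1/(-14) = -1/14)
(I*H(-10))*p(-14, S(-3)) = (80*((1/3)*(-10))/131)*(-1/14) = ((80/131)*(-10/3))*(-1/14) = -800/393*(-1/14) = 400/2751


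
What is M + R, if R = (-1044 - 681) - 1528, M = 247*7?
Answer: -1524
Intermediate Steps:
M = 1729
R = -3253 (R = -1725 - 1528 = -3253)
M + R = 1729 - 3253 = -1524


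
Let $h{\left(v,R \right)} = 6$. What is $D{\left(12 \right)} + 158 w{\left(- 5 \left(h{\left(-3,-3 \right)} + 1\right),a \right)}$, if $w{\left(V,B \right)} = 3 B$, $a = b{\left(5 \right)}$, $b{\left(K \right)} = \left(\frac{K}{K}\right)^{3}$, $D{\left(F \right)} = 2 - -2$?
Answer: $478$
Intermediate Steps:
$D{\left(F \right)} = 4$ ($D{\left(F \right)} = 2 + 2 = 4$)
$b{\left(K \right)} = 1$ ($b{\left(K \right)} = 1^{3} = 1$)
$a = 1$
$D{\left(12 \right)} + 158 w{\left(- 5 \left(h{\left(-3,-3 \right)} + 1\right),a \right)} = 4 + 158 \cdot 3 \cdot 1 = 4 + 158 \cdot 3 = 4 + 474 = 478$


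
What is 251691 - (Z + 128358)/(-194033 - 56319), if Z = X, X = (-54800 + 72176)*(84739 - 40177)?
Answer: 31892891451/125176 ≈ 2.5478e+5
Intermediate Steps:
X = 774309312 (X = 17376*44562 = 774309312)
Z = 774309312
251691 - (Z + 128358)/(-194033 - 56319) = 251691 - (774309312 + 128358)/(-194033 - 56319) = 251691 - 774437670/(-250352) = 251691 - 774437670*(-1)/250352 = 251691 - 1*(-387218835/125176) = 251691 + 387218835/125176 = 31892891451/125176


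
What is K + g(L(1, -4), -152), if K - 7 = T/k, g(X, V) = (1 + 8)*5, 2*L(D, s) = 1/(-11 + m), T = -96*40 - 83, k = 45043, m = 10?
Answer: 2338313/45043 ≈ 51.913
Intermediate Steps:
T = -3923 (T = -3840 - 83 = -3923)
L(D, s) = -1/2 (L(D, s) = 1/(2*(-11 + 10)) = (1/2)/(-1) = (1/2)*(-1) = -1/2)
g(X, V) = 45 (g(X, V) = 9*5 = 45)
K = 311378/45043 (K = 7 - 3923/45043 = 311378/45043 ≈ 6.9129)
K + g(L(1, -4), -152) = 311378/45043 + 45 = 2338313/45043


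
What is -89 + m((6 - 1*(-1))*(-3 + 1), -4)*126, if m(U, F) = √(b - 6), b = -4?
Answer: -89 + 126*I*√10 ≈ -89.0 + 398.45*I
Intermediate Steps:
m(U, F) = I*√10 (m(U, F) = √(-4 - 6) = √(-10) = I*√10)
-89 + m((6 - 1*(-1))*(-3 + 1), -4)*126 = -89 + (I*√10)*126 = -89 + 126*I*√10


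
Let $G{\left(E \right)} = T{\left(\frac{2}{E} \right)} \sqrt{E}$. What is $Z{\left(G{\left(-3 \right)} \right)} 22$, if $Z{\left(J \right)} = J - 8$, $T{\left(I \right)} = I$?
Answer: $-176 - \frac{44 i \sqrt{3}}{3} \approx -176.0 - 25.403 i$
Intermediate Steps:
$G{\left(E \right)} = \frac{2}{\sqrt{E}}$ ($G{\left(E \right)} = \frac{2}{E} \sqrt{E} = \frac{2}{\sqrt{E}}$)
$Z{\left(J \right)} = -8 + J$
$Z{\left(G{\left(-3 \right)} \right)} 22 = \left(-8 + \frac{2}{i \sqrt{3}}\right) 22 = \left(-8 + 2 \left(- \frac{i \sqrt{3}}{3}\right)\right) 22 = \left(-8 - \frac{2 i \sqrt{3}}{3}\right) 22 = -176 - \frac{44 i \sqrt{3}}{3}$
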